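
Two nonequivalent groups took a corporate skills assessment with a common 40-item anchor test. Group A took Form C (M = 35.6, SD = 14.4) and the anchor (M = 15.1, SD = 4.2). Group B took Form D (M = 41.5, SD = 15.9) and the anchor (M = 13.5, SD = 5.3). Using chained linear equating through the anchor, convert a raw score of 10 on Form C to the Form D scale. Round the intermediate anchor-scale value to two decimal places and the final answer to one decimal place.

Form C → anchor (Group A): v = (4.2/14.4)(10 − 35.6) + 15.1 = 7.63
anchor → Form D (Group B): y = (15.9/5.3)(7.63 − 13.5) + 41.5 = 23.9

23.9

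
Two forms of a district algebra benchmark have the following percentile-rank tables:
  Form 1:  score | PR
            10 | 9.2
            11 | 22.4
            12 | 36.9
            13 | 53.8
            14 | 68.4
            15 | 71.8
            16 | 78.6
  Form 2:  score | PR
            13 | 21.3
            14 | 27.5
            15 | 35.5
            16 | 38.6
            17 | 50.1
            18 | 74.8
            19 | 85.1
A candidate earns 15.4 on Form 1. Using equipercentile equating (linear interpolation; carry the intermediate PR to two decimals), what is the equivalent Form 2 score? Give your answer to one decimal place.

18.0

PR of 15.4 on Form 1: 71.8 + (15.4 − 15)/(16 − 15) × (78.6 − 71.8) = 74.52
On Form 2, PR 74.52 falls between score 17 (PR 50.1) and 18 (PR 74.8).
Interpolate: 17 + (74.52 − 50.1)/(74.8 − 50.1) × (18 − 17) = 18.0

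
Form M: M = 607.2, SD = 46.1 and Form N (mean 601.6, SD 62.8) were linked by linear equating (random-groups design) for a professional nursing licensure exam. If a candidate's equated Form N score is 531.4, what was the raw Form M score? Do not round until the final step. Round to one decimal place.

Invert y = (SD_Y/SD_X)(x − M_X) + M_Y:
x = (SD_X/SD_Y)(y − M_Y) + M_X = (46.1/62.8)(531.4 − 601.6) + 607.2
x = 0.734076 × -70.200 + 607.2 = 555.7

555.7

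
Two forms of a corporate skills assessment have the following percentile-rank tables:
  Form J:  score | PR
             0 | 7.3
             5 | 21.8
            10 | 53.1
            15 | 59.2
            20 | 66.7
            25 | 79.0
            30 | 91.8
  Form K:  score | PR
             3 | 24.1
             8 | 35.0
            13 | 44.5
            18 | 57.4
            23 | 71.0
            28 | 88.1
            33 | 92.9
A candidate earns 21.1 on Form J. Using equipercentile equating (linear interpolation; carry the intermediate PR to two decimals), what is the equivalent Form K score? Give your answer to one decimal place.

22.4

PR of 21.1 on Form J: 66.7 + (21.1 − 20)/(25 − 20) × (79.0 − 66.7) = 69.41
On Form K, PR 69.41 falls between score 18 (PR 57.4) and 23 (PR 71.0).
Interpolate: 18 + (69.41 − 57.4)/(71.0 − 57.4) × (23 − 18) = 22.4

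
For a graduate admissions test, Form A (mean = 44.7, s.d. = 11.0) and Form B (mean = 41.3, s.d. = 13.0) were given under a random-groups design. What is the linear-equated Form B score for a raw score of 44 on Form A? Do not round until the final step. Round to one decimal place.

40.5

Linear equating: y = (SD_Y/SD_X)(x − M_X) + M_Y
y = (13.0/11.0)(44 − 44.7) + 41.3
y = 1.181818 × -0.7 + 41.3 = -0.8273 + 41.3 = 40.5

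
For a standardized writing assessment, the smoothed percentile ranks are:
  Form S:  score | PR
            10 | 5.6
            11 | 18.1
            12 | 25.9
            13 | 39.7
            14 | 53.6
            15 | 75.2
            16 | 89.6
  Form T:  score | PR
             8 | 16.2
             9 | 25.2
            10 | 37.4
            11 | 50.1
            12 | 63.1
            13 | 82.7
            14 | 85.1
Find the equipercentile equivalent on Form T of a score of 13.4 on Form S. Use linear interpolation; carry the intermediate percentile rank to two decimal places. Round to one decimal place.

PR of 13.4 on Form S: 39.7 + (13.4 − 13)/(14 − 13) × (53.6 − 39.7) = 45.26
On Form T, PR 45.26 falls between score 10 (PR 37.4) and 11 (PR 50.1).
Interpolate: 10 + (45.26 − 37.4)/(50.1 − 37.4) × (11 − 10) = 10.6

10.6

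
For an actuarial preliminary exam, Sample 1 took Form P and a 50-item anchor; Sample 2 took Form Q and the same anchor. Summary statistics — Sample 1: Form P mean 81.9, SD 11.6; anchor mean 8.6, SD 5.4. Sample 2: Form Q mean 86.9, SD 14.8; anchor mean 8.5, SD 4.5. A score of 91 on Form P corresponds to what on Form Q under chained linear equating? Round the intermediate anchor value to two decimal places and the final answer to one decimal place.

101.2

Form P → anchor (Sample 1): v = (5.4/11.6)(91 − 81.9) + 8.6 = 12.84
anchor → Form Q (Sample 2): y = (14.8/4.5)(12.84 − 8.5) + 86.9 = 101.2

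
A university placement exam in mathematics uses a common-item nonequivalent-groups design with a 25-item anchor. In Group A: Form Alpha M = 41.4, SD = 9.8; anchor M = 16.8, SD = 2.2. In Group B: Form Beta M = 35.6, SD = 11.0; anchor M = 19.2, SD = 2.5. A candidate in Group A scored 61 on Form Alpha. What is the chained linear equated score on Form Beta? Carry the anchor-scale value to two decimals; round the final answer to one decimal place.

44.4

Form Alpha → anchor (Group A): v = (2.2/9.8)(61 − 41.4) + 16.8 = 21.20
anchor → Form Beta (Group B): y = (11.0/2.5)(21.20 − 19.2) + 35.6 = 44.4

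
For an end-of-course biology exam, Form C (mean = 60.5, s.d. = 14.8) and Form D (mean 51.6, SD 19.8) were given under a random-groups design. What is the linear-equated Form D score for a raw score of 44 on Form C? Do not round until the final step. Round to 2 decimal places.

Linear equating: y = (SD_Y/SD_X)(x − M_X) + M_Y
y = (19.8/14.8)(44 − 60.5) + 51.6
y = 1.337838 × -16.5 + 51.6 = -22.0743 + 51.6 = 29.53

29.53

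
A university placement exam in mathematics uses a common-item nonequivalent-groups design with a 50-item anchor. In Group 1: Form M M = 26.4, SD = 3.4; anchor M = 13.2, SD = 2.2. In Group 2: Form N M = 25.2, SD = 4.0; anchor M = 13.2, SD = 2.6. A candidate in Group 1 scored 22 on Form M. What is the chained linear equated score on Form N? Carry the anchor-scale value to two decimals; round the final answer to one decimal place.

Form M → anchor (Group 1): v = (2.2/3.4)(22 − 26.4) + 13.2 = 10.35
anchor → Form N (Group 2): y = (4.0/2.6)(10.35 − 13.2) + 25.2 = 20.8

20.8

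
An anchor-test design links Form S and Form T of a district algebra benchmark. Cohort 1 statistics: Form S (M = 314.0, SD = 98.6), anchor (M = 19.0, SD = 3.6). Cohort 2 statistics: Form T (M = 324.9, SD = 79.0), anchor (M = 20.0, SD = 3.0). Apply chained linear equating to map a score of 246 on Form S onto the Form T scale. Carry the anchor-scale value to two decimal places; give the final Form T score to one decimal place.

233.3

Form S → anchor (Cohort 1): v = (3.6/98.6)(246 − 314.0) + 19.0 = 16.52
anchor → Form T (Cohort 2): y = (79.0/3.0)(16.52 − 20.0) + 324.9 = 233.3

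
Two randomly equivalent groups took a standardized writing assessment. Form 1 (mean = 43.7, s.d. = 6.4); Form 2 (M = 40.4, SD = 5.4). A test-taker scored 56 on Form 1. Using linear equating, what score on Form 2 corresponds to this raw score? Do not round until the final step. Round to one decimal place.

50.8

Linear equating: y = (SD_Y/SD_X)(x − M_X) + M_Y
y = (5.4/6.4)(56 − 43.7) + 40.4
y = 0.843750 × 12.3 + 40.4 = 10.3781 + 40.4 = 50.8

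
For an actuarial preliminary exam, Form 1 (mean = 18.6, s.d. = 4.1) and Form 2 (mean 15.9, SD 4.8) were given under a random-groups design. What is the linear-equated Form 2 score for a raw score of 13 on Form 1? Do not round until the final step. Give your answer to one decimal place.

Linear equating: y = (SD_Y/SD_X)(x − M_X) + M_Y
y = (4.8/4.1)(13 − 18.6) + 15.9
y = 1.170732 × -5.6 + 15.9 = -6.5561 + 15.9 = 9.3

9.3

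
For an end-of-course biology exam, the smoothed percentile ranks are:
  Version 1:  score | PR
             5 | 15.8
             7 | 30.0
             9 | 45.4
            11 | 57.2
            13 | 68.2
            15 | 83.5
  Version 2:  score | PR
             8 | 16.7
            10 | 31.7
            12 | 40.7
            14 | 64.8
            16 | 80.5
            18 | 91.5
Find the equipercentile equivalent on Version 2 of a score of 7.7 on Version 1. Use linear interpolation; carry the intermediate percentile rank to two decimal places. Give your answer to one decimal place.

10.8

PR of 7.7 on Version 1: 30.0 + (7.7 − 7)/(9 − 7) × (45.4 − 30.0) = 35.39
On Version 2, PR 35.39 falls between score 10 (PR 31.7) and 12 (PR 40.7).
Interpolate: 10 + (35.39 − 31.7)/(40.7 − 31.7) × (12 − 10) = 10.8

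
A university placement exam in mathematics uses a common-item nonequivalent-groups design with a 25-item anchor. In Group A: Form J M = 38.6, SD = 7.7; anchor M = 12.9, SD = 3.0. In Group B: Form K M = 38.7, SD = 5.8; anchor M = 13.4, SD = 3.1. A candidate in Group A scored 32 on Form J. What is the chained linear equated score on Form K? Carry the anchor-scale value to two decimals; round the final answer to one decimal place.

Form J → anchor (Group A): v = (3.0/7.7)(32 − 38.6) + 12.9 = 10.33
anchor → Form K (Group B): y = (5.8/3.1)(10.33 − 13.4) + 38.7 = 33.0

33.0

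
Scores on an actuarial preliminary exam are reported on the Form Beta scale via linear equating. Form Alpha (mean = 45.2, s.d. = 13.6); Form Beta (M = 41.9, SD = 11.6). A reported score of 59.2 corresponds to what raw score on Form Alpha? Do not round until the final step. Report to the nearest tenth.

Invert y = (SD_Y/SD_X)(x − M_X) + M_Y:
x = (SD_X/SD_Y)(y − M_Y) + M_X = (13.6/11.6)(59.2 − 41.9) + 45.2
x = 1.172414 × 17.300 + 45.2 = 65.5

65.5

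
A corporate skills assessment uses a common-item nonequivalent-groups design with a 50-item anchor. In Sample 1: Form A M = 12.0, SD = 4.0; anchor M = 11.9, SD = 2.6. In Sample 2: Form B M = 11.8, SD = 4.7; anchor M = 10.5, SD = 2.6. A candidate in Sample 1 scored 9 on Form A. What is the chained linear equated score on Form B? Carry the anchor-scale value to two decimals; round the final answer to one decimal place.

Form A → anchor (Sample 1): v = (2.6/4.0)(9 − 12.0) + 11.9 = 9.95
anchor → Form B (Sample 2): y = (4.7/2.6)(9.95 − 10.5) + 11.8 = 10.8

10.8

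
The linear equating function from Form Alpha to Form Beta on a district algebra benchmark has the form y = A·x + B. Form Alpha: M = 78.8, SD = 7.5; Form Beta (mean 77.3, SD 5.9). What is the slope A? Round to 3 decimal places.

0.787

A = SD_Y / SD_X = 5.9 / 7.5 = 0.787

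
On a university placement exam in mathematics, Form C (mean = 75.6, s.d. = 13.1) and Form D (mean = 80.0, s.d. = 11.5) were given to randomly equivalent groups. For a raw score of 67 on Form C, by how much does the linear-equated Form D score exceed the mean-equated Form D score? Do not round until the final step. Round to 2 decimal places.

Mean-equated: 67 + (80.0 − 75.6) = 71.40
Linear-equated: (11.5/13.1)(67 − 75.6) + 80.0 = 72.450
Difference = 72.450 − 71.40 = 1.05

1.05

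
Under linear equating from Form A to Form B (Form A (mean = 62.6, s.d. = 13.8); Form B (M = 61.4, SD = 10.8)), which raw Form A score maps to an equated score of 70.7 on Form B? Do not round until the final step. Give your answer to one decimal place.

74.5

Invert y = (SD_Y/SD_X)(x − M_X) + M_Y:
x = (SD_X/SD_Y)(y − M_Y) + M_X = (13.8/10.8)(70.7 − 61.4) + 62.6
x = 1.277778 × 9.300 + 62.6 = 74.5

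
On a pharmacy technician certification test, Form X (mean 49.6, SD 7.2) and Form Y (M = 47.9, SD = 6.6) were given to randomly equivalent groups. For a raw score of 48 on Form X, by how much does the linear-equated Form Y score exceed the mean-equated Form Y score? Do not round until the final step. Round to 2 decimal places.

Mean-equated: 48 + (47.9 − 49.6) = 46.30
Linear-equated: (6.6/7.2)(48 − 49.6) + 47.9 = 46.433
Difference = 46.433 − 46.30 = 0.13

0.13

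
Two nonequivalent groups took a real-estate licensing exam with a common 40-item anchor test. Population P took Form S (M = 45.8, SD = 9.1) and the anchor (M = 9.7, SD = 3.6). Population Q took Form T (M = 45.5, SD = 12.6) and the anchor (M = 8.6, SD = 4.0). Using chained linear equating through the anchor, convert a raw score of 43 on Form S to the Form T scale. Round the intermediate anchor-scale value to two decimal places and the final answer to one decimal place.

45.5

Form S → anchor (Population P): v = (3.6/9.1)(43 − 45.8) + 9.7 = 8.59
anchor → Form T (Population Q): y = (12.6/4.0)(8.59 − 8.6) + 45.5 = 45.5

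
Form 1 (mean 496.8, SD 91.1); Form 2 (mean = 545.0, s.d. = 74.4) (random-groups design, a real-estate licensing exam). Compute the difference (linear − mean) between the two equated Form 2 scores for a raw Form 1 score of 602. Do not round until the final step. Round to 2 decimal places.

Mean-equated: 602 + (545.0 − 496.8) = 650.20
Linear-equated: (74.4/91.1)(602 − 496.8) + 545.0 = 630.915
Difference = 630.915 − 650.20 = -19.28

-19.28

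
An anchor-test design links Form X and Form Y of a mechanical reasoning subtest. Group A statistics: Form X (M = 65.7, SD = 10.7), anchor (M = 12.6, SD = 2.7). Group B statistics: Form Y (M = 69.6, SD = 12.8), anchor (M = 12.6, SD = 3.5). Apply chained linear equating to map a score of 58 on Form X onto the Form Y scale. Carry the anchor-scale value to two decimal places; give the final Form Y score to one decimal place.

Form X → anchor (Group A): v = (2.7/10.7)(58 − 65.7) + 12.6 = 10.66
anchor → Form Y (Group B): y = (12.8/3.5)(10.66 − 12.6) + 69.6 = 62.5

62.5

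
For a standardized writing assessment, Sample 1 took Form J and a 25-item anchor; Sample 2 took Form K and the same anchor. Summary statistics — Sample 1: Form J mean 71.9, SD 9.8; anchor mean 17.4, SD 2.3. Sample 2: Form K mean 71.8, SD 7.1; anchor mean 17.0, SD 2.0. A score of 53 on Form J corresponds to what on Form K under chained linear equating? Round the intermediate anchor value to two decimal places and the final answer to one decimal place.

Form J → anchor (Sample 1): v = (2.3/9.8)(53 − 71.9) + 17.4 = 12.96
anchor → Form K (Sample 2): y = (7.1/2.0)(12.96 − 17.0) + 71.8 = 57.5

57.5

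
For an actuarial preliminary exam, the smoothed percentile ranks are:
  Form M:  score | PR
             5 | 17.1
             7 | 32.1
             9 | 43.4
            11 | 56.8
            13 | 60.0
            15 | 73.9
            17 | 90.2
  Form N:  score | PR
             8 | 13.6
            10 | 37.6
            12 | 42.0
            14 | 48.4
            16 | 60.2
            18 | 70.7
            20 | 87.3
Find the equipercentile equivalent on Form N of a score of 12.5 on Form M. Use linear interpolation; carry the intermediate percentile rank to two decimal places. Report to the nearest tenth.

PR of 12.5 on Form M: 56.8 + (12.5 − 11)/(13 − 11) × (60.0 − 56.8) = 59.20
On Form N, PR 59.20 falls between score 14 (PR 48.4) and 16 (PR 60.2).
Interpolate: 14 + (59.20 − 48.4)/(60.2 − 48.4) × (16 − 14) = 15.8

15.8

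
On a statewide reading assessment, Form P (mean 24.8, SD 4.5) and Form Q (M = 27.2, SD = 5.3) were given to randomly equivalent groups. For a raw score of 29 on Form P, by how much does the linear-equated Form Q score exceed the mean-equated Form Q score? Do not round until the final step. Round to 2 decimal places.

Mean-equated: 29 + (27.2 − 24.8) = 31.40
Linear-equated: (5.3/4.5)(29 − 24.8) + 27.2 = 32.147
Difference = 32.147 − 31.40 = 0.75

0.75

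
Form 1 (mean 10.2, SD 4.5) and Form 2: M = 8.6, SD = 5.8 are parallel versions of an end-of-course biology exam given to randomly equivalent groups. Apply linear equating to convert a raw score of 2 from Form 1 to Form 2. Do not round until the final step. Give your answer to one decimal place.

Linear equating: y = (SD_Y/SD_X)(x − M_X) + M_Y
y = (5.8/4.5)(2 − 10.2) + 8.6
y = 1.288889 × -8.2 + 8.6 = -10.5689 + 8.6 = -2.0

-2.0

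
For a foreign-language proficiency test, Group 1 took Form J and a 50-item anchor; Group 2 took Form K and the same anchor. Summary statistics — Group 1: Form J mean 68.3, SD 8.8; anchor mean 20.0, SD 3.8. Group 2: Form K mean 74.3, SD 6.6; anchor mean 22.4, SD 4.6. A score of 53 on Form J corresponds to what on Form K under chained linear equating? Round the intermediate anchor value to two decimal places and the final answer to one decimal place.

Form J → anchor (Group 1): v = (3.8/8.8)(53 − 68.3) + 20.0 = 13.39
anchor → Form K (Group 2): y = (6.6/4.6)(13.39 − 22.4) + 74.3 = 61.4

61.4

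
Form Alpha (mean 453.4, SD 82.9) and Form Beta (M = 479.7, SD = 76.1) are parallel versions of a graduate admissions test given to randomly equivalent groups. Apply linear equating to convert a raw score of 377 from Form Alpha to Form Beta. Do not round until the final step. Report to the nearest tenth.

Linear equating: y = (SD_Y/SD_X)(x − M_X) + M_Y
y = (76.1/82.9)(377 − 453.4) + 479.7
y = 0.917973 × -76.4 + 479.7 = -70.1332 + 479.7 = 409.6

409.6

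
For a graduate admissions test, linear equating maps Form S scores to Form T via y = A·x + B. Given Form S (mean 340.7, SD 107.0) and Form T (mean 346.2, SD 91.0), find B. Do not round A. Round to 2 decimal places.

A = SD_Y / SD_X = 91.0 / 107.0 = 0.850467
B = M_Y − A·M_X = 346.2 − 0.850467 × 340.7 = 56.45

56.45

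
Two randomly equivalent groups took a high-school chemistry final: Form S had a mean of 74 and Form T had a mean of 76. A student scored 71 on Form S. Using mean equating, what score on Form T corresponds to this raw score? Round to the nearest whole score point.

Mean equating: y = x + (M_Y − M_X) = 71 + (76 − 74) = 73

73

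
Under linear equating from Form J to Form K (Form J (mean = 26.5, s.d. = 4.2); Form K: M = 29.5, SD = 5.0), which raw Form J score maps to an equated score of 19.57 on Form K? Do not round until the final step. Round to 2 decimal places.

Invert y = (SD_Y/SD_X)(x − M_X) + M_Y:
x = (SD_X/SD_Y)(y − M_Y) + M_X = (4.2/5.0)(19.57 − 29.5) + 26.5
x = 0.840000 × -9.930 + 26.5 = 18.16

18.16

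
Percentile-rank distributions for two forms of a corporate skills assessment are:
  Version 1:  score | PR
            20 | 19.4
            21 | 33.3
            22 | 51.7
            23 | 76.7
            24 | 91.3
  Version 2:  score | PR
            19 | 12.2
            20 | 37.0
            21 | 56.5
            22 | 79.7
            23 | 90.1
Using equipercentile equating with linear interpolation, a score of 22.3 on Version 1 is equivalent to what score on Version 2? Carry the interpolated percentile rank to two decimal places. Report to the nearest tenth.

21.1

PR of 22.3 on Version 1: 51.7 + (22.3 − 22)/(23 − 22) × (76.7 − 51.7) = 59.20
On Version 2, PR 59.20 falls between score 21 (PR 56.5) and 22 (PR 79.7).
Interpolate: 21 + (59.20 − 56.5)/(79.7 − 56.5) × (22 − 21) = 21.1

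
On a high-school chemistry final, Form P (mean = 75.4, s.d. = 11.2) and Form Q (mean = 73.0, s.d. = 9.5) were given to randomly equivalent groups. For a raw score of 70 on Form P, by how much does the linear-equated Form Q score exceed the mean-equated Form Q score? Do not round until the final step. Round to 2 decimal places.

Mean-equated: 70 + (73.0 − 75.4) = 67.60
Linear-equated: (9.5/11.2)(70 − 75.4) + 73.0 = 68.420
Difference = 68.420 − 67.60 = 0.82

0.82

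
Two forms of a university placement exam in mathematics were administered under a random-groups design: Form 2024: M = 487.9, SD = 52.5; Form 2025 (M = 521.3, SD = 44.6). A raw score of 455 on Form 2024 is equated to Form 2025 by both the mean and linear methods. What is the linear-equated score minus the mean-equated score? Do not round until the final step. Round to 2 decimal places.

4.95

Mean-equated: 455 + (521.3 − 487.9) = 488.40
Linear-equated: (44.6/52.5)(455 − 487.9) + 521.3 = 493.351
Difference = 493.351 − 488.40 = 4.95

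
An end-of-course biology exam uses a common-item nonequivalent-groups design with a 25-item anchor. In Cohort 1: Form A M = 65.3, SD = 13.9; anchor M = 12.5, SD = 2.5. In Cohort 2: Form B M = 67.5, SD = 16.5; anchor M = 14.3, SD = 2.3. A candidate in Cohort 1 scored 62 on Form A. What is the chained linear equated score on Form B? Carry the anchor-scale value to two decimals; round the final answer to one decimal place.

Form A → anchor (Cohort 1): v = (2.5/13.9)(62 − 65.3) + 12.5 = 11.91
anchor → Form B (Cohort 2): y = (16.5/2.3)(11.91 − 14.3) + 67.5 = 50.4

50.4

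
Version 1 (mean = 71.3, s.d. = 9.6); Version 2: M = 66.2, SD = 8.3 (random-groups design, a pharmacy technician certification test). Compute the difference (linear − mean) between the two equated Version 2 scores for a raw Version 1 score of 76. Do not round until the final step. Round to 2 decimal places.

Mean-equated: 76 + (66.2 − 71.3) = 70.90
Linear-equated: (8.3/9.6)(76 − 71.3) + 66.2 = 70.264
Difference = 70.264 − 70.90 = -0.64

-0.64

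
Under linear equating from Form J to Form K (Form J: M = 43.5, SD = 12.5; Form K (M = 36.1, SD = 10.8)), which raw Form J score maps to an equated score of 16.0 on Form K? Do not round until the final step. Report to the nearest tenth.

20.2

Invert y = (SD_Y/SD_X)(x − M_X) + M_Y:
x = (SD_X/SD_Y)(y − M_Y) + M_X = (12.5/10.8)(16.0 − 36.1) + 43.5
x = 1.157407 × -20.100 + 43.5 = 20.2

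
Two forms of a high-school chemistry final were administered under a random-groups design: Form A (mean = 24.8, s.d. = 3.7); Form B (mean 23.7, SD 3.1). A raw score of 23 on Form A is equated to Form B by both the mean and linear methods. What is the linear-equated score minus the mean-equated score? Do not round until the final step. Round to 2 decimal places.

0.29

Mean-equated: 23 + (23.7 − 24.8) = 21.90
Linear-equated: (3.1/3.7)(23 − 24.8) + 23.7 = 22.192
Difference = 22.192 − 21.90 = 0.29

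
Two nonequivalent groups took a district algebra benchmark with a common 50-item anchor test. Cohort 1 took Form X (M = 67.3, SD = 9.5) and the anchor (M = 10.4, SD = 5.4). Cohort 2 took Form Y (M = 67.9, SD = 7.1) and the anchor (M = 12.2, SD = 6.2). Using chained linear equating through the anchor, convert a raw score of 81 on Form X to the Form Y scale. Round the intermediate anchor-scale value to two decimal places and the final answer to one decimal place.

Form X → anchor (Cohort 1): v = (5.4/9.5)(81 − 67.3) + 10.4 = 18.19
anchor → Form Y (Cohort 2): y = (7.1/6.2)(18.19 − 12.2) + 67.9 = 74.8

74.8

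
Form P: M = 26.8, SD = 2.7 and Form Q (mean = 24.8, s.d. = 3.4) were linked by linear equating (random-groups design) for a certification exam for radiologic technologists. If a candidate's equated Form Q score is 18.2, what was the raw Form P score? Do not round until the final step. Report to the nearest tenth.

Invert y = (SD_Y/SD_X)(x − M_X) + M_Y:
x = (SD_X/SD_Y)(y − M_Y) + M_X = (2.7/3.4)(18.2 − 24.8) + 26.8
x = 0.794118 × -6.600 + 26.8 = 21.6

21.6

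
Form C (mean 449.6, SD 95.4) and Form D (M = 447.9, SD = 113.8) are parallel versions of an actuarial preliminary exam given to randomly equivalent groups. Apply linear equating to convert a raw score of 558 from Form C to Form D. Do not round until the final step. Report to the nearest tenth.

Linear equating: y = (SD_Y/SD_X)(x − M_X) + M_Y
y = (113.8/95.4)(558 − 449.6) + 447.9
y = 1.192872 × 108.4 + 447.9 = 129.3073 + 447.9 = 577.2

577.2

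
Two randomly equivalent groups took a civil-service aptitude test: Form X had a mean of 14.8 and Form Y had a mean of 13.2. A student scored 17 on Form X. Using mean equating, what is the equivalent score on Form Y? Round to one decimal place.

15.4

Mean equating: y = x + (M_Y − M_X) = 17 + (13.2 − 14.8) = 15.4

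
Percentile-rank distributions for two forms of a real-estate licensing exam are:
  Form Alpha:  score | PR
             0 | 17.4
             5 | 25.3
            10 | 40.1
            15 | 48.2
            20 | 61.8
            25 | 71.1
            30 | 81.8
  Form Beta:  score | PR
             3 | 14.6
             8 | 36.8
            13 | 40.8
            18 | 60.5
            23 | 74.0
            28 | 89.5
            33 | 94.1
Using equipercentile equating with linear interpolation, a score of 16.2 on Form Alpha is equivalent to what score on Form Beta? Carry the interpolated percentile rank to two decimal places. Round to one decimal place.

PR of 16.2 on Form Alpha: 48.2 + (16.2 − 15)/(20 − 15) × (61.8 − 48.2) = 51.46
On Form Beta, PR 51.46 falls between score 13 (PR 40.8) and 18 (PR 60.5).
Interpolate: 13 + (51.46 − 40.8)/(60.5 − 40.8) × (18 − 13) = 15.7

15.7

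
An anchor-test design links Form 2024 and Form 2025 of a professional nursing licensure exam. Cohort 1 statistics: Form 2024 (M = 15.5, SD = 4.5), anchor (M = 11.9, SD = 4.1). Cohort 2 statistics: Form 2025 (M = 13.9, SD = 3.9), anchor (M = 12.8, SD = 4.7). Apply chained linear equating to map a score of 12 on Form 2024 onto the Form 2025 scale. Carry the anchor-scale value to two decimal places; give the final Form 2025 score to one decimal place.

Form 2024 → anchor (Cohort 1): v = (4.1/4.5)(12 − 15.5) + 11.9 = 8.71
anchor → Form 2025 (Cohort 2): y = (3.9/4.7)(8.71 − 12.8) + 13.9 = 10.5

10.5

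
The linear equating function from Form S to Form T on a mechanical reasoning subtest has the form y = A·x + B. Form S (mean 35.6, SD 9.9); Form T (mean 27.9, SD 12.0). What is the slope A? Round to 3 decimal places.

A = SD_Y / SD_X = 12.0 / 9.9 = 1.212

1.212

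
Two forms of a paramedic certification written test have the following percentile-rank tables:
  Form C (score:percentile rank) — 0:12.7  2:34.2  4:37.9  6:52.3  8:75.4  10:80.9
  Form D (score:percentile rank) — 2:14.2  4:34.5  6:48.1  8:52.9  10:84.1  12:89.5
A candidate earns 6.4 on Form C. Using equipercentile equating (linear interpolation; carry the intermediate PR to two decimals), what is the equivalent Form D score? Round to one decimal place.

PR of 6.4 on Form C: 52.3 + (6.4 − 6)/(8 − 6) × (75.4 − 52.3) = 56.92
On Form D, PR 56.92 falls between score 8 (PR 52.9) and 10 (PR 84.1).
Interpolate: 8 + (56.92 − 52.9)/(84.1 − 52.9) × (10 − 8) = 8.3

8.3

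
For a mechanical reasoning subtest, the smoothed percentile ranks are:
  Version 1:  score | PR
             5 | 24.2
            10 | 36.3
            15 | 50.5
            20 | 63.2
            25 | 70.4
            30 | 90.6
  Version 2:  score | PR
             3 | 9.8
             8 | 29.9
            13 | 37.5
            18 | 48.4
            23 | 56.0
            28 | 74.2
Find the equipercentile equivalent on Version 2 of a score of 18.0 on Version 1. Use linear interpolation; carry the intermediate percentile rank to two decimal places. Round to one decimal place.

PR of 18.0 on Version 1: 50.5 + (18.0 − 15)/(20 − 15) × (63.2 − 50.5) = 58.12
On Version 2, PR 58.12 falls between score 23 (PR 56.0) and 28 (PR 74.2).
Interpolate: 23 + (58.12 − 56.0)/(74.2 − 56.0) × (28 − 23) = 23.6

23.6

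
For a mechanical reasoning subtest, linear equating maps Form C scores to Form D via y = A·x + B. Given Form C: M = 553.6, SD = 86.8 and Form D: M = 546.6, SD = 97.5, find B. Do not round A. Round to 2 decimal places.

-75.24

A = SD_Y / SD_X = 97.5 / 86.8 = 1.123272
B = M_Y − A·M_X = 546.6 − 1.123272 × 553.6 = -75.24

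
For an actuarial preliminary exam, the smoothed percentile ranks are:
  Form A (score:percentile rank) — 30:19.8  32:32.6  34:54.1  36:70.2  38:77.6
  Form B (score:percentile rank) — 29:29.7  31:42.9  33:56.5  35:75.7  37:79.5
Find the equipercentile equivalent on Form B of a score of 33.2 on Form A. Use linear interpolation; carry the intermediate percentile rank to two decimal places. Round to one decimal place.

PR of 33.2 on Form A: 32.6 + (33.2 − 32)/(34 − 32) × (54.1 − 32.6) = 45.50
On Form B, PR 45.50 falls between score 31 (PR 42.9) and 33 (PR 56.5).
Interpolate: 31 + (45.50 − 42.9)/(56.5 − 42.9) × (33 − 31) = 31.4

31.4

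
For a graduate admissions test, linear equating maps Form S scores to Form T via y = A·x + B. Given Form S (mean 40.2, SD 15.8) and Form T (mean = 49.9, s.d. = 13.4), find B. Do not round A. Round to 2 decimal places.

A = SD_Y / SD_X = 13.4 / 15.8 = 0.848101
B = M_Y − A·M_X = 49.9 − 0.848101 × 40.2 = 15.81

15.81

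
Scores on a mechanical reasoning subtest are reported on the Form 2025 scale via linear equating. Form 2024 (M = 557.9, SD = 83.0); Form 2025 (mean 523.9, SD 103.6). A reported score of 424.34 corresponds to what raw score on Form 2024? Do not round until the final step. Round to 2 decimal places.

478.14

Invert y = (SD_Y/SD_X)(x − M_X) + M_Y:
x = (SD_X/SD_Y)(y − M_Y) + M_X = (83.0/103.6)(424.34 − 523.9) + 557.9
x = 0.801158 × -99.560 + 557.9 = 478.14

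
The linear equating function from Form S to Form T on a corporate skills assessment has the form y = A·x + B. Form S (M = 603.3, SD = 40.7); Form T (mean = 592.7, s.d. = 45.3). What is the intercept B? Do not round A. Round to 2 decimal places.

A = SD_Y / SD_X = 45.3 / 40.7 = 1.113022
B = M_Y − A·M_X = 592.7 − 1.113022 × 603.3 = -78.79

-78.79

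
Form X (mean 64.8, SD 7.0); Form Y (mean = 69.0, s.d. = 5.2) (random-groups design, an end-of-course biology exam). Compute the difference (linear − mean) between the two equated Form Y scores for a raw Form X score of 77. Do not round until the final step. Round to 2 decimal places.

-3.14

Mean-equated: 77 + (69.0 − 64.8) = 81.20
Linear-equated: (5.2/7.0)(77 − 64.8) + 69.0 = 78.063
Difference = 78.063 − 81.20 = -3.14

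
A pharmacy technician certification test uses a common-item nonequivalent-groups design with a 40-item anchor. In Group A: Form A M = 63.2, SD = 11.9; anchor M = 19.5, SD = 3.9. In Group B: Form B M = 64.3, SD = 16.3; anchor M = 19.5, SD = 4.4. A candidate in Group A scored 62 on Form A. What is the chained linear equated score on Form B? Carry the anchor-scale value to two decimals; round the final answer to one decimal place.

62.9

Form A → anchor (Group A): v = (3.9/11.9)(62 − 63.2) + 19.5 = 19.11
anchor → Form B (Group B): y = (16.3/4.4)(19.11 − 19.5) + 64.3 = 62.9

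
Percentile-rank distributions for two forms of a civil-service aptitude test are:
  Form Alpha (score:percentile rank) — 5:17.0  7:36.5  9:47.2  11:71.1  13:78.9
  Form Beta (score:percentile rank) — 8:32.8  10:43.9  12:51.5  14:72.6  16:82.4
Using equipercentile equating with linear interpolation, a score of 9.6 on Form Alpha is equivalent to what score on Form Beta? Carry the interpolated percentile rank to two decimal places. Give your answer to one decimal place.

PR of 9.6 on Form Alpha: 47.2 + (9.6 − 9)/(11 − 9) × (71.1 − 47.2) = 54.37
On Form Beta, PR 54.37 falls between score 12 (PR 51.5) and 14 (PR 72.6).
Interpolate: 12 + (54.37 − 51.5)/(72.6 − 51.5) × (14 − 12) = 12.3

12.3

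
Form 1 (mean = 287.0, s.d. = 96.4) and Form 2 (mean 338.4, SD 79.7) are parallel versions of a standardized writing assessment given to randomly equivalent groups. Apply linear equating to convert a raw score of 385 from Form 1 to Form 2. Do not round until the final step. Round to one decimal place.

419.4

Linear equating: y = (SD_Y/SD_X)(x − M_X) + M_Y
y = (79.7/96.4)(385 − 287.0) + 338.4
y = 0.826763 × 98.0 + 338.4 = 81.0228 + 338.4 = 419.4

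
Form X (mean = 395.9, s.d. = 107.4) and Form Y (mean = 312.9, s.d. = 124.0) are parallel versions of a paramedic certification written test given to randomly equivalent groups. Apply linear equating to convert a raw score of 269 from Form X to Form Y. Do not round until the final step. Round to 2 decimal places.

Linear equating: y = (SD_Y/SD_X)(x − M_X) + M_Y
y = (124.0/107.4)(269 − 395.9) + 312.9
y = 1.154562 × -126.9 + 312.9 = -146.5140 + 312.9 = 166.39

166.39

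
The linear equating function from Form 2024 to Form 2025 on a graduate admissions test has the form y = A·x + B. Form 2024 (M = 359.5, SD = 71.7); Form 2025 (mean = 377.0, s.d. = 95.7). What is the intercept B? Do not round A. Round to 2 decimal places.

A = SD_Y / SD_X = 95.7 / 71.7 = 1.334728
B = M_Y − A·M_X = 377.0 − 1.334728 × 359.5 = -102.83

-102.83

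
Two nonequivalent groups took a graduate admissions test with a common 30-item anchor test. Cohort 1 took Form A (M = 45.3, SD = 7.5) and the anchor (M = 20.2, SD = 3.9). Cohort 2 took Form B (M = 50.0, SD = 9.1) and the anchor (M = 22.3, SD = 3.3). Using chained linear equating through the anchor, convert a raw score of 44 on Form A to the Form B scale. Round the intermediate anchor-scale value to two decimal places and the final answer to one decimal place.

42.3

Form A → anchor (Cohort 1): v = (3.9/7.5)(44 − 45.3) + 20.2 = 19.52
anchor → Form B (Cohort 2): y = (9.1/3.3)(19.52 − 22.3) + 50.0 = 42.3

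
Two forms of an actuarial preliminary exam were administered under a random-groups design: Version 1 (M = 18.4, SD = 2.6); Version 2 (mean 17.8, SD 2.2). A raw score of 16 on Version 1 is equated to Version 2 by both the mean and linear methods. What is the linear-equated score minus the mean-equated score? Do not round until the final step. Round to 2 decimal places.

0.37

Mean-equated: 16 + (17.8 − 18.4) = 15.40
Linear-equated: (2.2/2.6)(16 − 18.4) + 17.8 = 15.769
Difference = 15.769 − 15.40 = 0.37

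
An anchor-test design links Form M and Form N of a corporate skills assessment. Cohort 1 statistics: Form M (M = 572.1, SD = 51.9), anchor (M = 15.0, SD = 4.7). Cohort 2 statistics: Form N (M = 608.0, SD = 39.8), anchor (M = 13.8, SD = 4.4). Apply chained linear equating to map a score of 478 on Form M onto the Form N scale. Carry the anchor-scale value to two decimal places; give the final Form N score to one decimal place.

541.8

Form M → anchor (Cohort 1): v = (4.7/51.9)(478 − 572.1) + 15.0 = 6.48
anchor → Form N (Cohort 2): y = (39.8/4.4)(6.48 − 13.8) + 608.0 = 541.8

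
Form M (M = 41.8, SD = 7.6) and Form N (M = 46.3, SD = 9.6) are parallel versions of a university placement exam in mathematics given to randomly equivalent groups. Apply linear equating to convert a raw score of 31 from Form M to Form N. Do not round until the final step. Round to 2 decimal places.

Linear equating: y = (SD_Y/SD_X)(x − M_X) + M_Y
y = (9.6/7.6)(31 − 41.8) + 46.3
y = 1.263158 × -10.8 + 46.3 = -13.6421 + 46.3 = 32.66

32.66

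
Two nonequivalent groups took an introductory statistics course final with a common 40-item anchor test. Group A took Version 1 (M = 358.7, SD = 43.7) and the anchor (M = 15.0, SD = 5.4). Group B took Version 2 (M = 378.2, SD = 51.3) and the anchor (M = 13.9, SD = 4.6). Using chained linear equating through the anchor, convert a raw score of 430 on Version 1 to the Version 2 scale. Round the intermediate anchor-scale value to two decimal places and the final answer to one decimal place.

Version 1 → anchor (Group A): v = (5.4/43.7)(430 − 358.7) + 15.0 = 23.81
anchor → Version 2 (Group B): y = (51.3/4.6)(23.81 − 13.9) + 378.2 = 488.7

488.7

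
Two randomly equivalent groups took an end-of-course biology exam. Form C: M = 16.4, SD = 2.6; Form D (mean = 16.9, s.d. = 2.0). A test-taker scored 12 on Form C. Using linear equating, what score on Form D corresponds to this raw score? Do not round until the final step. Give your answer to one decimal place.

Linear equating: y = (SD_Y/SD_X)(x − M_X) + M_Y
y = (2.0/2.6)(12 − 16.4) + 16.9
y = 0.769231 × -4.4 + 16.9 = -3.3846 + 16.9 = 13.5

13.5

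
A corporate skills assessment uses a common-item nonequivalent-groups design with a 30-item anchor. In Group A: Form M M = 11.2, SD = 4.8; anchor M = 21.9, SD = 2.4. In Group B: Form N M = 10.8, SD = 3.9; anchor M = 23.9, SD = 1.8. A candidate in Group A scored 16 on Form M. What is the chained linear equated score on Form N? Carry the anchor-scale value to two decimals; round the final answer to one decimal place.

11.7

Form M → anchor (Group A): v = (2.4/4.8)(16 − 11.2) + 21.9 = 24.30
anchor → Form N (Group B): y = (3.9/1.8)(24.30 − 23.9) + 10.8 = 11.7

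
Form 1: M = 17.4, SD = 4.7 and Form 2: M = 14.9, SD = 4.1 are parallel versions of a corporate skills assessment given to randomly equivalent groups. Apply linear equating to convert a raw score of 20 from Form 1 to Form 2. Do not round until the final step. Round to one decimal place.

Linear equating: y = (SD_Y/SD_X)(x − M_X) + M_Y
y = (4.1/4.7)(20 − 17.4) + 14.9
y = 0.872340 × 2.6 + 14.9 = 2.2681 + 14.9 = 17.2

17.2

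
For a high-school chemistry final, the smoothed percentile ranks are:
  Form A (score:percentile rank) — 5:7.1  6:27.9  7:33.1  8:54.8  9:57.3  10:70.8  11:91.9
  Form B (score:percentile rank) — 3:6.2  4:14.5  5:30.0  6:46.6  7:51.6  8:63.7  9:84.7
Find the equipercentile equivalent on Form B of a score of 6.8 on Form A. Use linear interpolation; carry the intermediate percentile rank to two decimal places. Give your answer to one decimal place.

5.1

PR of 6.8 on Form A: 27.9 + (6.8 − 6)/(7 − 6) × (33.1 − 27.9) = 32.06
On Form B, PR 32.06 falls between score 5 (PR 30.0) and 6 (PR 46.6).
Interpolate: 5 + (32.06 − 30.0)/(46.6 − 30.0) × (6 − 5) = 5.1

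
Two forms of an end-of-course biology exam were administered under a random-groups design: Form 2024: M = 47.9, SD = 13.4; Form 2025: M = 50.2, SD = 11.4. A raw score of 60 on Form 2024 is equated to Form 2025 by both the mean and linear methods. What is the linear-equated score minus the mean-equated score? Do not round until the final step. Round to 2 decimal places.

Mean-equated: 60 + (50.2 − 47.9) = 62.30
Linear-equated: (11.4/13.4)(60 − 47.9) + 50.2 = 60.494
Difference = 60.494 − 62.30 = -1.81

-1.81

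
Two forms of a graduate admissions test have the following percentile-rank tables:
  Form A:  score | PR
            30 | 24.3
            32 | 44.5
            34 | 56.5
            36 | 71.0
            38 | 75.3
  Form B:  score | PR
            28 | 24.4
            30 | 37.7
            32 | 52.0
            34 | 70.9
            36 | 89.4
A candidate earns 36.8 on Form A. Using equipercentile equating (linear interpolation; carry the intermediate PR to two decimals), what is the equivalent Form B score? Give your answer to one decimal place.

34.2

PR of 36.8 on Form A: 71.0 + (36.8 − 36)/(38 − 36) × (75.3 − 71.0) = 72.72
On Form B, PR 72.72 falls between score 34 (PR 70.9) and 36 (PR 89.4).
Interpolate: 34 + (72.72 − 70.9)/(89.4 − 70.9) × (36 − 34) = 34.2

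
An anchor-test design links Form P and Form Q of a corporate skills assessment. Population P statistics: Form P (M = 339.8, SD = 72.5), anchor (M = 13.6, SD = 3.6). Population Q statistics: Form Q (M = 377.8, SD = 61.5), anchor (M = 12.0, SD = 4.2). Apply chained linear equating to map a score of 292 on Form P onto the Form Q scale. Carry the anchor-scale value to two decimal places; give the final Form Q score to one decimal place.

366.5

Form P → anchor (Population P): v = (3.6/72.5)(292 − 339.8) + 13.6 = 11.23
anchor → Form Q (Population Q): y = (61.5/4.2)(11.23 − 12.0) + 377.8 = 366.5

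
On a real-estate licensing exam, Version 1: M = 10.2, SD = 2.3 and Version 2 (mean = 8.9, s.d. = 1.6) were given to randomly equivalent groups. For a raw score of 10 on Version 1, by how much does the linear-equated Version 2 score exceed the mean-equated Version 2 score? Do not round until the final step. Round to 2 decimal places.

0.06

Mean-equated: 10 + (8.9 − 10.2) = 8.70
Linear-equated: (1.6/2.3)(10 − 10.2) + 8.9 = 8.761
Difference = 8.761 − 8.70 = 0.06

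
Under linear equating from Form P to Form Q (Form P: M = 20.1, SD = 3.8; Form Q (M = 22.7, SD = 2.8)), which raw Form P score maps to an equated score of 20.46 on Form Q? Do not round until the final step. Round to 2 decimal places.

17.06

Invert y = (SD_Y/SD_X)(x − M_X) + M_Y:
x = (SD_X/SD_Y)(y − M_Y) + M_X = (3.8/2.8)(20.46 − 22.7) + 20.1
x = 1.357143 × -2.240 + 20.1 = 17.06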